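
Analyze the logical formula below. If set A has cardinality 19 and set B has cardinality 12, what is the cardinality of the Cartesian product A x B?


The Cartesian product A x B contains all ordered pairs (a, b).
|A x B| = |A| * |B| = 19 * 12 = 228

228


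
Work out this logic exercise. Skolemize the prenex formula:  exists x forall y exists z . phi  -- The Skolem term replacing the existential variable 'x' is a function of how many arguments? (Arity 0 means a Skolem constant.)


Quantifier prefix: exists x forall y exists z
'x' is existentially quantified at position 1.
No universal quantifiers precede it.
Skolem function arity = 0 (a Skolem constant)

0


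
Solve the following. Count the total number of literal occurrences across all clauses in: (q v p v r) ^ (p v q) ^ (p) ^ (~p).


Counting literals in each clause:
Clause 1: 3 literal(s)
Clause 2: 2 literal(s)
Clause 3: 1 literal(s)
Clause 4: 1 literal(s)
Total = 7

7


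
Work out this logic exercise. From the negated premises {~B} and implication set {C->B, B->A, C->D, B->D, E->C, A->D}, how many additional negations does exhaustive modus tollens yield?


Initial negated facts: {~B}
Apply modus tollens to closure:
  ~B and C->B  =>  ~C
  ~C and E->C  =>  ~E
Final negated: {~B, ~C, ~E}
New negations: {~C, ~E}
Count = 2

2


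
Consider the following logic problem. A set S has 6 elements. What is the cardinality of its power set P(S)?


The power set of a set with n elements has 2^n elements.
|P(S)| = 2^6 = 64

64


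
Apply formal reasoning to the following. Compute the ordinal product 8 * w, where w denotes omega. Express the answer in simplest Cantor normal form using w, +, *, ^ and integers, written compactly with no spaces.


Compute 8 * w.
Ordinal * is associative and left-distributive over +, but NOT commutative; for finite n>1, n*w = w but w*n stays w*n.
For finite n>0, n * w = sup{n*k : k<w} = w. So 8 * w = w.
Result = w

w


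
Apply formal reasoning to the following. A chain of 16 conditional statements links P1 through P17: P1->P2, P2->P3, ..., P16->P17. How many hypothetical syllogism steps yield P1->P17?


With 16 implications in a chain connecting 17 propositions:
P1->P2, P2->P3, ..., P16->P17
Steps needed = (number of implications) - 1 = 16 - 1 = 15

15


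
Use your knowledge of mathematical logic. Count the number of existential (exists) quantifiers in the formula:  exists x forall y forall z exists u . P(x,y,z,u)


Quantifier prefix: exists x forall y forall z exists u
Mark each quantifier type:
  E U U E
Universal count = 2, Existential count = 2
Asked for existential (exists) quantifiers: 2

2


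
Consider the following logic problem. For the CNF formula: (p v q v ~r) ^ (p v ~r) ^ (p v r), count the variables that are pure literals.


Check each variable for pure literal status:
p: pure positive
q: pure positive
r: mixed (not pure)
Pure literal count = 2

2


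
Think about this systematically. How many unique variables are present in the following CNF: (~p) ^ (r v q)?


Identify each variable that appears in the formula.
Variables found: p, q, r
Count = 3

3


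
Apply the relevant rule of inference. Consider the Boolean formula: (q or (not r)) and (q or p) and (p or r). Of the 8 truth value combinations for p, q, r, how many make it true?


Evaluate all 8 assignments for p, q, r:
p=0, q=0, r=0: 0
p=0, q=0, r=1: 0
p=0, q=1, r=0: 0
p=0, q=1, r=1: 1
p=1, q=0, r=0: 1
p=1, q=0, r=1: 0
p=1, q=1, r=0: 1
p=1, q=1, r=1: 1
Satisfying count = 4

4


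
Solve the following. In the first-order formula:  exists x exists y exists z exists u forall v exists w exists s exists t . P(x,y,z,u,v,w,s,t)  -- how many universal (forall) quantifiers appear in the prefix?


Quantifier prefix: exists x exists y exists z exists u forall v exists w exists s exists t
Mark each quantifier type:
  E E E E U E E E
Universal count = 1, Existential count = 7
Asked for universal (forall) quantifiers: 1

1


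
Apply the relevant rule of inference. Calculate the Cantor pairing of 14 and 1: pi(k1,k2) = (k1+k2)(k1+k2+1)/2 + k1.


k1 + k2 = 15
(k1+k2)(k1+k2+1)/2 = 15 * 16 / 2 = 120
pi = 120 + 14 = 134

134


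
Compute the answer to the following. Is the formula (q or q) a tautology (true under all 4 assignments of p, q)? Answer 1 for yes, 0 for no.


Check all 4 assignments:
p=0, q=0: 0
p=0, q=1: 1
p=1, q=0: 0
p=1, q=1: 1
Satisfying count = 2/4.
Tautology iff count = 4: no.

0


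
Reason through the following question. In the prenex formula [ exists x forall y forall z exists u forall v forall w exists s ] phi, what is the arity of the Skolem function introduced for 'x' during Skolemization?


Quantifier prefix: exists x forall y forall z exists u forall v forall w exists s
'x' is existentially quantified at position 1.
No universal quantifiers precede it.
Skolem function arity = 0 (a Skolem constant)

0


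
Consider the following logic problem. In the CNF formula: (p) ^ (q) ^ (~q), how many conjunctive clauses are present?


A CNF formula is a conjunction of clauses.
Clauses are separated by ^.
Counting the conjuncts: 3 clauses.

3


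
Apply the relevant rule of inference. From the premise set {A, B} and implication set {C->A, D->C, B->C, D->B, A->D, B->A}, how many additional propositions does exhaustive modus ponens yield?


Initial facts: {A, B}
Apply modus ponens to closure:
  B and B->C  =>  C
  A and A->D  =>  D
Final known: {A, B, C, D}
New propositions: {C, D}
Count = 2

2


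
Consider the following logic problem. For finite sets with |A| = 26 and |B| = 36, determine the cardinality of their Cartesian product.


The Cartesian product A x B contains all ordered pairs (a, b).
|A x B| = |A| * |B| = 26 * 36 = 936

936


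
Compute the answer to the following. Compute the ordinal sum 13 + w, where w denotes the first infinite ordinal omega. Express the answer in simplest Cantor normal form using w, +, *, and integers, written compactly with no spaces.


Compute 13 + w.
Ordinal + is associative but NOT commutative; for finite n>0, n + w = w but w + n stays w+n.
Any finite left addend is absorbed by w on the right: 13 + w = w.
Result = w

w


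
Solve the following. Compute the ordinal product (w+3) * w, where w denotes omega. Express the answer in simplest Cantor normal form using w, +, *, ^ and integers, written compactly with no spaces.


Compute (w+3) * w.
Ordinal * is associative and left-distributive over +, but NOT commutative; for finite n>1, n*w = w but w*n stays w*n.
(w+3) * w = sup{(w+3)*k : k<w} = sup{w*k+3} = w^2 (the +3 tail is absorbed in the limit).
Result = w^2

w^2


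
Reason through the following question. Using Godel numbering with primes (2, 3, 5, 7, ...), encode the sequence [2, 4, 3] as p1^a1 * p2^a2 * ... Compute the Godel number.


Encode each element as an exponent of the corresponding prime:
  2^2 = 4
  3^4 = 81
  5^3 = 125
Product = 4 * 81 * 125 = 40500

40500


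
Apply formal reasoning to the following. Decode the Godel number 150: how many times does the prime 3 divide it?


Factorize 150 by dividing by 3 repeatedly.
Division steps: 3 divides 150 exactly 1 time(s).
Exponent of 3 = 1

1


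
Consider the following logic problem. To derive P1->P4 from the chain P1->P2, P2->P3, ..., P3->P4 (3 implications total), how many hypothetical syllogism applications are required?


With 3 implications in a chain connecting 4 propositions:
P1->P2, P2->P3, ..., P3->P4
Steps needed = (number of implications) - 1 = 3 - 1 = 2

2


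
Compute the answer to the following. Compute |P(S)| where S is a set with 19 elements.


The power set of a set with n elements has 2^n elements.
|P(S)| = 2^19 = 524288

524288


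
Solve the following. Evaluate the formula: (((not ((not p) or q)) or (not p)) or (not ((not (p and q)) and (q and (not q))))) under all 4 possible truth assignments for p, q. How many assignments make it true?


Check all 4 assignments:
p=0, q=0: 1
p=0, q=1: 1
p=1, q=0: 1
p=1, q=1: 1
Count of True = 4

4


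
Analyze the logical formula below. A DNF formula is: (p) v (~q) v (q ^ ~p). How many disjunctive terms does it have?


A DNF formula is a disjunction of terms (conjunctions).
Terms are separated by v.
Counting the disjuncts: 3 terms.

3


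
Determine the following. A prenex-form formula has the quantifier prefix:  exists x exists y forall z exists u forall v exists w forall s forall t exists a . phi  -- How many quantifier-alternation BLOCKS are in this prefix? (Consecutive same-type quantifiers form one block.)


Quantifier-type sequence: E E A E A E A A E  (A=forall, E=exists)
Group into maximal same-type runs:
  Ex2 | Ax1 | Ex1 | Ax1 | Ex1 | Ax2 | Ex1
Number of blocks = 7

7


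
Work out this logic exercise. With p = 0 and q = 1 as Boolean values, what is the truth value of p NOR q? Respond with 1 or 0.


p = 0, q = 1
Operation: p NOR q
Evaluate: 0 NOR 1 = 0

0


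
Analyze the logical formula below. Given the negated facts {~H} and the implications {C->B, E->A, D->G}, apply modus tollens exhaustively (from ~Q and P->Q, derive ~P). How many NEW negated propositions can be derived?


Initial negated facts: {~H}
Apply modus tollens to closure:
  (no implication fires)
Final negated: {~H}
New negations: {(none)}
Count = 0

0


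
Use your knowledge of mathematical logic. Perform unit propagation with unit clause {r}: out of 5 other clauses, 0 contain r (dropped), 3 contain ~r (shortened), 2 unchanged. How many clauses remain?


Satisfied (removed): 0
Shortened (remain): 3
Unchanged (remain): 2
Remaining = 3 + 2 = 5

5


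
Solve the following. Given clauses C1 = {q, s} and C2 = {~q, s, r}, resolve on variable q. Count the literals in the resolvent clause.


Remove q from C1 and ~q from C2.
C1 remainder: {s}
C2 remainder: {s, r}
Union (resolvent): {r, s}
Resolvent has 2 literal(s).

2


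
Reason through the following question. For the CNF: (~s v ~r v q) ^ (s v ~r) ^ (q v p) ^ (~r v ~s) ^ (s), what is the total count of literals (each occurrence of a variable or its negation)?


Counting literals in each clause:
Clause 1: 3 literal(s)
Clause 2: 2 literal(s)
Clause 3: 2 literal(s)
Clause 4: 2 literal(s)
Clause 5: 1 literal(s)
Total = 10

10


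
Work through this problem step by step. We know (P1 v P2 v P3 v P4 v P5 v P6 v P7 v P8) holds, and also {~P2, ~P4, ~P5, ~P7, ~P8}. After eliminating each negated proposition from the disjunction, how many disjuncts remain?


Original disjuncts (8): P1, P2, P3, P4, P5, P6, P7, P8
Negated (eliminate): ~P2, ~P4, ~P5, ~P7, ~P8
Remaining disjuncts: P1, P3, P6
Count = 8 - 5 = 3

3


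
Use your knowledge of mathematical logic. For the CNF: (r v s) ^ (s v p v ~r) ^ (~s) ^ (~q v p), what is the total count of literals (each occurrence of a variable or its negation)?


Counting literals in each clause:
Clause 1: 2 literal(s)
Clause 2: 3 literal(s)
Clause 3: 1 literal(s)
Clause 4: 2 literal(s)
Total = 8

8


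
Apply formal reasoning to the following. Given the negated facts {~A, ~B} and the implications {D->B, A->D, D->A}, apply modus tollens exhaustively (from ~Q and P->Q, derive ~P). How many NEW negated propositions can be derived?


Initial negated facts: {~A, ~B}
Apply modus tollens to closure:
  ~B and D->B  =>  ~D
Final negated: {~A, ~B, ~D}
New negations: {~D}
Count = 1

1


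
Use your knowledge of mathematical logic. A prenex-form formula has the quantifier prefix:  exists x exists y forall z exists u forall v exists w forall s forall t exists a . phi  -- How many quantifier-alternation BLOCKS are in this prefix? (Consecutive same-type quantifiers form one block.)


Quantifier-type sequence: E E A E A E A A E  (A=forall, E=exists)
Group into maximal same-type runs:
  Ex2 | Ax1 | Ex1 | Ax1 | Ex1 | Ax2 | Ex1
Number of blocks = 7

7


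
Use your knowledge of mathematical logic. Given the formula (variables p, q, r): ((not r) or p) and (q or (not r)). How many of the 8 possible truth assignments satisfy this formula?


Evaluate all 8 assignments for p, q, r:
p=0, q=0, r=0: 1
p=0, q=0, r=1: 0
p=0, q=1, r=0: 1
p=0, q=1, r=1: 0
p=1, q=0, r=0: 1
p=1, q=0, r=1: 0
p=1, q=1, r=0: 1
p=1, q=1, r=1: 1
Satisfying count = 5

5


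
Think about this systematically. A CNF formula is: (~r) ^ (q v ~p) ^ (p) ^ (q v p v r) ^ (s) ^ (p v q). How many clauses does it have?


A CNF formula is a conjunction of clauses.
Clauses are separated by ^.
Counting the conjuncts: 6 clauses.

6


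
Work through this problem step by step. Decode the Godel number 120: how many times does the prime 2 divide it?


Factorize 120 by dividing by 2 repeatedly.
Division steps: 2 divides 120 exactly 3 time(s).
Exponent of 2 = 3

3


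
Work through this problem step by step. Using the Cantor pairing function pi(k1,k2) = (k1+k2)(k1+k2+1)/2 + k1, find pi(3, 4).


k1 + k2 = 7
(k1+k2)(k1+k2+1)/2 = 7 * 8 / 2 = 28
pi = 28 + 3 = 31

31


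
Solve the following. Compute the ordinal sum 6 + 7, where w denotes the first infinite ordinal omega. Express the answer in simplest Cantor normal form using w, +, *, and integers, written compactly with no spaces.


Compute 6 + 7.
Ordinal + is associative but NOT commutative; for finite n>0, n + w = w but w + n stays w+n.
Both operands finite; ordinal + agrees with natural +: 6 + 7 = 13.
Result = 13

13


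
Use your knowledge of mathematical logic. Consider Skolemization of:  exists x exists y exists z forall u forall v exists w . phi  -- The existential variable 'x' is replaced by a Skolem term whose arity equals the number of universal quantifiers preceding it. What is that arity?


Quantifier prefix: exists x exists y exists z forall u forall v exists w
'x' is existentially quantified at position 1.
No universal quantifiers precede it.
Skolem function arity = 0 (a Skolem constant)

0


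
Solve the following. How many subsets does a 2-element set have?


The power set of a set with n elements has 2^n elements.
|P(S)| = 2^2 = 4

4


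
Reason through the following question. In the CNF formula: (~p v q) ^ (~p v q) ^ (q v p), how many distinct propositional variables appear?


Identify each variable that appears in the formula.
Variables found: p, q
Count = 2

2


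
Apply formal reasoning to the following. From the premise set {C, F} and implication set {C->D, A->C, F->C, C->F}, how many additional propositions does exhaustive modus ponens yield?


Initial facts: {C, F}
Apply modus ponens to closure:
  C and C->D  =>  D
Final known: {C, D, F}
New propositions: {D}
Count = 1

1


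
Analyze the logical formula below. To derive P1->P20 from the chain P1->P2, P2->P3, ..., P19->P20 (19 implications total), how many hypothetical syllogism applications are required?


With 19 implications in a chain connecting 20 propositions:
P1->P2, P2->P3, ..., P19->P20
Steps needed = (number of implications) - 1 = 19 - 1 = 18

18


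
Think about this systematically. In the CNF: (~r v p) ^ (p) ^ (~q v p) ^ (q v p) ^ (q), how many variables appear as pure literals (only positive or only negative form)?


Check each variable for pure literal status:
p: pure positive
q: mixed (not pure)
r: pure negative
Pure literal count = 2

2


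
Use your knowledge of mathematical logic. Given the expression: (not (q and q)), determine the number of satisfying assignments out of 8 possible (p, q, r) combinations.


Check all 8 assignments:
p=0, q=0, r=0: 1
p=0, q=0, r=1: 1
p=0, q=1, r=0: 0
p=0, q=1, r=1: 0
p=1, q=0, r=0: 1
p=1, q=0, r=1: 1
p=1, q=1, r=0: 0
p=1, q=1, r=1: 0
Count of True = 4

4


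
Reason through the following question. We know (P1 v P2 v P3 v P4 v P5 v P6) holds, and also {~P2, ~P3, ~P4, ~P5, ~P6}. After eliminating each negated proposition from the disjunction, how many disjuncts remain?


Original disjuncts (6): P1, P2, P3, P4, P5, P6
Negated (eliminate): ~P2, ~P3, ~P4, ~P5, ~P6
Remaining disjuncts: P1
Count = 6 - 5 = 1

1


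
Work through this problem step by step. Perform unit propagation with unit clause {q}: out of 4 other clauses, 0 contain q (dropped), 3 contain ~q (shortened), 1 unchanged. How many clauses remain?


Satisfied (removed): 0
Shortened (remain): 3
Unchanged (remain): 1
Remaining = 3 + 1 = 4

4


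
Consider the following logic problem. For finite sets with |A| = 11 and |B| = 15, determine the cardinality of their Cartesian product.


The Cartesian product A x B contains all ordered pairs (a, b).
|A x B| = |A| * |B| = 11 * 15 = 165

165


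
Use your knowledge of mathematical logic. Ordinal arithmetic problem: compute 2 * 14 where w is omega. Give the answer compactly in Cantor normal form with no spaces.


Compute 2 * 14.
Ordinal * is associative and left-distributive over +, but NOT commutative; for finite n>1, n*w = w but w*n stays w*n.
Both finite; ordinal * agrees with natural *: 2 * 14 = 28.
Result = 28

28


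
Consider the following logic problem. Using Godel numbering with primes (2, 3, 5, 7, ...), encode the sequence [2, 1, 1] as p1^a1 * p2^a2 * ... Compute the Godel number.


Encode each element as an exponent of the corresponding prime:
  2^2 = 4
  3^1 = 3
  5^1 = 5
Product = 4 * 3 * 5 = 60

60


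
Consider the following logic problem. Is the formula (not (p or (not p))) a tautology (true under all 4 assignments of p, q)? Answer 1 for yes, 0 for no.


Check all 4 assignments:
p=0, q=0: 0
p=0, q=1: 0
p=1, q=0: 0
p=1, q=1: 0
Satisfying count = 0/4.
Tautology iff count = 4: no.

0


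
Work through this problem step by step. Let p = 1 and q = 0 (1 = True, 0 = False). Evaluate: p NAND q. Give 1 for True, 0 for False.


p = 1, q = 0
Operation: p NAND q
Evaluate: 1 NAND 0 = 1

1


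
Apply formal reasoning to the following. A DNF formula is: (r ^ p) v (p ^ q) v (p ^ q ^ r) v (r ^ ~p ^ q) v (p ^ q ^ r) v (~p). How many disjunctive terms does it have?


A DNF formula is a disjunction of terms (conjunctions).
Terms are separated by v.
Counting the disjuncts: 6 terms.

6


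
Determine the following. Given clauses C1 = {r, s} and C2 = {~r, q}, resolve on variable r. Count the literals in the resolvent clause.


Remove r from C1 and ~r from C2.
C1 remainder: {s}
C2 remainder: {q}
Union (resolvent): {q, s}
Resolvent has 2 literal(s).

2


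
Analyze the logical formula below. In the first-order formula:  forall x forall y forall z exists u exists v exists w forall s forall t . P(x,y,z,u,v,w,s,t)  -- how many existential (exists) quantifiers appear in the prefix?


Quantifier prefix: forall x forall y forall z exists u exists v exists w forall s forall t
Mark each quantifier type:
  U U U E E E U U
Universal count = 5, Existential count = 3
Asked for existential (exists) quantifiers: 3

3


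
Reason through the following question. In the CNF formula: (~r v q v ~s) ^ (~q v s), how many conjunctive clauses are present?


A CNF formula is a conjunction of clauses.
Clauses are separated by ^.
Counting the conjuncts: 2 clauses.

2


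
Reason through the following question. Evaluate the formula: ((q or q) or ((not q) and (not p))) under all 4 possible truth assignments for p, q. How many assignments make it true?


Check all 4 assignments:
p=0, q=0: 1
p=0, q=1: 1
p=1, q=0: 0
p=1, q=1: 1
Count of True = 3

3


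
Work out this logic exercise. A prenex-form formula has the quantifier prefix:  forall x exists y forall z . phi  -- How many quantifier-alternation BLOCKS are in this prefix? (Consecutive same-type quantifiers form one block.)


Quantifier-type sequence: A E A  (A=forall, E=exists)
Group into maximal same-type runs:
  Ax1 | Ex1 | Ax1
Number of blocks = 3

3


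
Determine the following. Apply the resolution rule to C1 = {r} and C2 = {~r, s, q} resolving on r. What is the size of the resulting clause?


Remove r from C1 and ~r from C2.
C1 remainder: {}
C2 remainder: {s, q}
Union (resolvent): {q, s}
Resolvent has 2 literal(s).

2


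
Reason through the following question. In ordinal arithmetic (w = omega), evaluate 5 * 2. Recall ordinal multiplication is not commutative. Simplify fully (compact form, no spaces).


Compute 5 * 2.
Ordinal * is associative and left-distributive over +, but NOT commutative; for finite n>1, n*w = w but w*n stays w*n.
Both finite; ordinal * agrees with natural *: 5 * 2 = 10.
Result = 10

10


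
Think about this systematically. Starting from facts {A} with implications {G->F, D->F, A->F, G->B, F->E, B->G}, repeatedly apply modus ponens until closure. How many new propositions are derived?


Initial facts: {A}
Apply modus ponens to closure:
  A and A->F  =>  F
  F and F->E  =>  E
Final known: {A, E, F}
New propositions: {E, F}
Count = 2

2


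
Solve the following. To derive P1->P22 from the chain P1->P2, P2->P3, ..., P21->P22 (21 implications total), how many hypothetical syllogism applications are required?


With 21 implications in a chain connecting 22 propositions:
P1->P2, P2->P3, ..., P21->P22
Steps needed = (number of implications) - 1 = 21 - 1 = 20

20


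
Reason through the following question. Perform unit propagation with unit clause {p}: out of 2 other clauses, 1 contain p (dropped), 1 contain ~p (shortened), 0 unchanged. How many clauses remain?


Satisfied (removed): 1
Shortened (remain): 1
Unchanged (remain): 0
Remaining = 1 + 0 = 1

1


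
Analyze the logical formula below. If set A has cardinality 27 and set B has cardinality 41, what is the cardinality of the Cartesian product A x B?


The Cartesian product A x B contains all ordered pairs (a, b).
|A x B| = |A| * |B| = 27 * 41 = 1107

1107


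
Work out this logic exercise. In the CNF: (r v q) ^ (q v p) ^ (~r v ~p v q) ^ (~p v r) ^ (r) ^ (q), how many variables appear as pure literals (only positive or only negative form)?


Check each variable for pure literal status:
p: mixed (not pure)
q: pure positive
r: mixed (not pure)
Pure literal count = 1

1


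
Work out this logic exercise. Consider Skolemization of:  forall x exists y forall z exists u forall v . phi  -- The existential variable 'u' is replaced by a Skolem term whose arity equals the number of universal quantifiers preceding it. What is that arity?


Quantifier prefix: forall x exists y forall z exists u forall v
'u' is existentially quantified at position 4.
Universal variables preceding it: x, z
Skolem function arity = 2

2


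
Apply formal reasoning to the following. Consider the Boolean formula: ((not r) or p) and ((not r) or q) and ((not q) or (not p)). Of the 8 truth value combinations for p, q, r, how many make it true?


Evaluate all 8 assignments for p, q, r:
p=0, q=0, r=0: 1
p=0, q=0, r=1: 0
p=0, q=1, r=0: 1
p=0, q=1, r=1: 0
p=1, q=0, r=0: 1
p=1, q=0, r=1: 0
p=1, q=1, r=0: 0
p=1, q=1, r=1: 0
Satisfying count = 3

3


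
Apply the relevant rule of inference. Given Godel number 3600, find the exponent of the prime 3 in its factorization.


Factorize 3600 by dividing by 3 repeatedly.
Division steps: 3 divides 3600 exactly 2 time(s).
Exponent of 3 = 2

2


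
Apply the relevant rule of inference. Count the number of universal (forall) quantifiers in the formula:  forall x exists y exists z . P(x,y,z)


Quantifier prefix: forall x exists y exists z
Mark each quantifier type:
  U E E
Universal count = 1, Existential count = 2
Asked for universal (forall) quantifiers: 1

1


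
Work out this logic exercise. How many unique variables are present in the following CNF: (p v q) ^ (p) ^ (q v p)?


Identify each variable that appears in the formula.
Variables found: p, q
Count = 2

2


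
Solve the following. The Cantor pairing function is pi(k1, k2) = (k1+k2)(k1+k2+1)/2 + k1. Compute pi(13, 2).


k1 + k2 = 15
(k1+k2)(k1+k2+1)/2 = 15 * 16 / 2 = 120
pi = 120 + 13 = 133

133


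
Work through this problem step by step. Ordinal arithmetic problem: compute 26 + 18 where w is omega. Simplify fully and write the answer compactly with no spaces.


Compute 26 + 18.
Ordinal + is associative but NOT commutative; for finite n>0, n + w = w but w + n stays w+n.
Both operands finite; ordinal + agrees with natural +: 26 + 18 = 44.
Result = 44

44


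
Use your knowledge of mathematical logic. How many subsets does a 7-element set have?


The power set of a set with n elements has 2^n elements.
|P(S)| = 2^7 = 128

128


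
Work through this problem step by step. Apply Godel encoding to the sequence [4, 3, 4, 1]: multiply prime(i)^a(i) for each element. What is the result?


Encode each element as an exponent of the corresponding prime:
  2^4 = 16
  3^3 = 27
  5^4 = 625
  7^1 = 7
Product = 16 * 27 * 625 * 7 = 1890000

1890000


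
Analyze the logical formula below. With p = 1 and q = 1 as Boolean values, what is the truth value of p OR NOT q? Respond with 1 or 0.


p = 1, q = 1
Operation: p OR NOT q
Evaluate: 1 OR NOT 1 = 1

1


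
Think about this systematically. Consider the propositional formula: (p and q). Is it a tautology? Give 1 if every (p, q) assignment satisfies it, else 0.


Check all 4 assignments:
p=0, q=0: 0
p=0, q=1: 0
p=1, q=0: 0
p=1, q=1: 1
Satisfying count = 1/4.
Tautology iff count = 4: no.

0


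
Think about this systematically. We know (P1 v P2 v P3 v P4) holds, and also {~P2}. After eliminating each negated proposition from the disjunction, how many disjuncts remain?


Original disjuncts (4): P1, P2, P3, P4
Negated (eliminate): ~P2
Remaining disjuncts: P1, P3, P4
Count = 4 - 1 = 3

3


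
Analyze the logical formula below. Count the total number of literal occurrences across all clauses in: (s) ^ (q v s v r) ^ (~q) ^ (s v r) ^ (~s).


Counting literals in each clause:
Clause 1: 1 literal(s)
Clause 2: 3 literal(s)
Clause 3: 1 literal(s)
Clause 4: 2 literal(s)
Clause 5: 1 literal(s)
Total = 8

8


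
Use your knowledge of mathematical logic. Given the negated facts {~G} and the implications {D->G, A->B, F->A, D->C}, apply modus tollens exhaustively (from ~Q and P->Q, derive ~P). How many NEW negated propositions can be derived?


Initial negated facts: {~G}
Apply modus tollens to closure:
  ~G and D->G  =>  ~D
Final negated: {~D, ~G}
New negations: {~D}
Count = 1

1


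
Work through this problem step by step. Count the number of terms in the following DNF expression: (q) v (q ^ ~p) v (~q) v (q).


A DNF formula is a disjunction of terms (conjunctions).
Terms are separated by v.
Counting the disjuncts: 4 terms.

4


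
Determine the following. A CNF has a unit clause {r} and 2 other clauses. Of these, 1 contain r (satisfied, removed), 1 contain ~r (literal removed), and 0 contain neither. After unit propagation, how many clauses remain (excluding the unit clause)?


Satisfied (removed): 1
Shortened (remain): 1
Unchanged (remain): 0
Remaining = 1 + 0 = 1

1


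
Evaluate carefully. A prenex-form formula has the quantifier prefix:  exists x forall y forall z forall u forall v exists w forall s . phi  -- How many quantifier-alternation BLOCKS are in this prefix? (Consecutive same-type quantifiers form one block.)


Quantifier-type sequence: E A A A A E A  (A=forall, E=exists)
Group into maximal same-type runs:
  Ex1 | Ax4 | Ex1 | Ax1
Number of blocks = 4

4


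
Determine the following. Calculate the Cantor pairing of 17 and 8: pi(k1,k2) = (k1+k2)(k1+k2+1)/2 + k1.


k1 + k2 = 25
(k1+k2)(k1+k2+1)/2 = 25 * 26 / 2 = 325
pi = 325 + 17 = 342

342


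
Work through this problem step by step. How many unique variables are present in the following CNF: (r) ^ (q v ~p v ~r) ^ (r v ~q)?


Identify each variable that appears in the formula.
Variables found: p, q, r
Count = 3

3


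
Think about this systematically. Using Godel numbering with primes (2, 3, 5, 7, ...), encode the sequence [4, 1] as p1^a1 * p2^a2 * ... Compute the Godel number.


Encode each element as an exponent of the corresponding prime:
  2^4 = 16
  3^1 = 3
Product = 16 * 3 = 48

48


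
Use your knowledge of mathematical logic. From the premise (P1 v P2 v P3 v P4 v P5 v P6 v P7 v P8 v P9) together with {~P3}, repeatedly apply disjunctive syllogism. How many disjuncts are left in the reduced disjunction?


Original disjuncts (9): P1, P2, P3, P4, P5, P6, P7, P8, P9
Negated (eliminate): ~P3
Remaining disjuncts: P1, P2, P4, P5, P6, P7, P8, P9
Count = 9 - 1 = 8

8


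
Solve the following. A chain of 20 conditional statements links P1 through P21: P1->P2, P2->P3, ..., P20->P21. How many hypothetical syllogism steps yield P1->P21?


With 20 implications in a chain connecting 21 propositions:
P1->P2, P2->P3, ..., P20->P21
Steps needed = (number of implications) - 1 = 20 - 1 = 19

19


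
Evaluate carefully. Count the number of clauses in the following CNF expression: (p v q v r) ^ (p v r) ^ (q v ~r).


A CNF formula is a conjunction of clauses.
Clauses are separated by ^.
Counting the conjuncts: 3 clauses.

3


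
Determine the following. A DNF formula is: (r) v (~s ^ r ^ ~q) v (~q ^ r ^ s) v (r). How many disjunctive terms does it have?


A DNF formula is a disjunction of terms (conjunctions).
Terms are separated by v.
Counting the disjuncts: 4 terms.

4


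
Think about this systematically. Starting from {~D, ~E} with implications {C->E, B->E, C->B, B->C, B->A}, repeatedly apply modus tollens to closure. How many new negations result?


Initial negated facts: {~D, ~E}
Apply modus tollens to closure:
  ~E and C->E  =>  ~C
  ~E and B->E  =>  ~B
Final negated: {~B, ~C, ~D, ~E}
New negations: {~B, ~C}
Count = 2

2


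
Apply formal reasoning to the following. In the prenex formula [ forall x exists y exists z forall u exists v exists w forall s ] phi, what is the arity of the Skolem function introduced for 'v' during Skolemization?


Quantifier prefix: forall x exists y exists z forall u exists v exists w forall s
'v' is existentially quantified at position 5.
Universal variables preceding it: x, u
Skolem function arity = 2

2


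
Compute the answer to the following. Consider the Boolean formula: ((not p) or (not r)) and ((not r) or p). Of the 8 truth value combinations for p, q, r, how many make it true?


Evaluate all 8 assignments for p, q, r:
p=0, q=0, r=0: 1
p=0, q=0, r=1: 0
p=0, q=1, r=0: 1
p=0, q=1, r=1: 0
p=1, q=0, r=0: 1
p=1, q=0, r=1: 0
p=1, q=1, r=0: 1
p=1, q=1, r=1: 0
Satisfying count = 4

4


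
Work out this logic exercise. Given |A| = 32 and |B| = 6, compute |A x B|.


The Cartesian product A x B contains all ordered pairs (a, b).
|A x B| = |A| * |B| = 32 * 6 = 192

192


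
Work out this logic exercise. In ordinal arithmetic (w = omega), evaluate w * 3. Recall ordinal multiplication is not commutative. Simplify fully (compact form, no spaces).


Compute w * 3.
Ordinal * is associative and left-distributive over +, but NOT commutative; for finite n>1, n*w = w but w*n stays w*n.
w * 3 means 3 copies of w concatenated: w*3.
Result = w*3

w*3


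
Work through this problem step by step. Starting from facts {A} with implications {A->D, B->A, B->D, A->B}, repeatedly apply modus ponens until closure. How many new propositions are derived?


Initial facts: {A}
Apply modus ponens to closure:
  A and A->D  =>  D
  A and A->B  =>  B
Final known: {A, B, D}
New propositions: {B, D}
Count = 2

2


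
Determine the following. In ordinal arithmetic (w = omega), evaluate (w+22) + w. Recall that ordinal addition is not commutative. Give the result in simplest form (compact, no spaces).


Compute (w+22) + w.
Ordinal + is associative but NOT commutative; for finite n>0, n + w = w but w + n stays w+n.
(w+22) + w = w + (22+w) = w + w = w*2 (the finite tail 22 is absorbed by the right w).
Result = w*2

w*2


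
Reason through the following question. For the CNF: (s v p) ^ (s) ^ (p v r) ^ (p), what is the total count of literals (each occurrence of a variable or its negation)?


Counting literals in each clause:
Clause 1: 2 literal(s)
Clause 2: 1 literal(s)
Clause 3: 2 literal(s)
Clause 4: 1 literal(s)
Total = 6

6


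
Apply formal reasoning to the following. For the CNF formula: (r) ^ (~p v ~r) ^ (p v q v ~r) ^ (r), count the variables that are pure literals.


Check each variable for pure literal status:
p: mixed (not pure)
q: pure positive
r: mixed (not pure)
Pure literal count = 1

1


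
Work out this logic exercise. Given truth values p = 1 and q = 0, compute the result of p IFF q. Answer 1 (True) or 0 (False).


p = 1, q = 0
Operation: p IFF q
Evaluate: 1 IFF 0 = 0

0


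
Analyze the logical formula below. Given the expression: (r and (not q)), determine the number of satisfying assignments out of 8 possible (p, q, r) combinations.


Check all 8 assignments:
p=0, q=0, r=0: 0
p=0, q=0, r=1: 1
p=0, q=1, r=0: 0
p=0, q=1, r=1: 0
p=1, q=0, r=0: 0
p=1, q=0, r=1: 1
p=1, q=1, r=0: 0
p=1, q=1, r=1: 0
Count of True = 2

2


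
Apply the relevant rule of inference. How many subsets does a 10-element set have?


The power set of a set with n elements has 2^n elements.
|P(S)| = 2^10 = 1024

1024


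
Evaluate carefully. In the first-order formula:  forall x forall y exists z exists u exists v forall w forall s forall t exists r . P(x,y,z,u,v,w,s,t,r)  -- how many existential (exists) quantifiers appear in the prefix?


Quantifier prefix: forall x forall y exists z exists u exists v forall w forall s forall t exists r
Mark each quantifier type:
  U U E E E U U U E
Universal count = 5, Existential count = 4
Asked for existential (exists) quantifiers: 4

4


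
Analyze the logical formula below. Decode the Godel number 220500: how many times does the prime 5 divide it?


Factorize 220500 by dividing by 5 repeatedly.
Division steps: 5 divides 220500 exactly 3 time(s).
Exponent of 5 = 3

3


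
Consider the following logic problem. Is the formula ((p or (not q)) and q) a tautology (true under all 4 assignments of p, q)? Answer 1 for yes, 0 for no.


Check all 4 assignments:
p=0, q=0: 0
p=0, q=1: 0
p=1, q=0: 0
p=1, q=1: 1
Satisfying count = 1/4.
Tautology iff count = 4: no.

0


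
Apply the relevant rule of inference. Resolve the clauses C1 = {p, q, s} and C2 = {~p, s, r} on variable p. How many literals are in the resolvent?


Remove p from C1 and ~p from C2.
C1 remainder: {q, s}
C2 remainder: {s, r}
Union (resolvent): {q, r, s}
Resolvent has 3 literal(s).

3


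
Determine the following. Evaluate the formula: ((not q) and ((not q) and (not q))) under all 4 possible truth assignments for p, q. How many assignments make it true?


Check all 4 assignments:
p=0, q=0: 1
p=0, q=1: 0
p=1, q=0: 1
p=1, q=1: 0
Count of True = 2

2


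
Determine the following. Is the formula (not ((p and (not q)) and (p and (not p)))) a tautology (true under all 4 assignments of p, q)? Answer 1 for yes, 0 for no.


Check all 4 assignments:
p=0, q=0: 1
p=0, q=1: 1
p=1, q=0: 1
p=1, q=1: 1
Satisfying count = 4/4.
Tautology iff count = 4: yes.

1


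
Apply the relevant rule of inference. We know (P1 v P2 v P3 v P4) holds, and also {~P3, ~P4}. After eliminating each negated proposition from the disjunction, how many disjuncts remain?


Original disjuncts (4): P1, P2, P3, P4
Negated (eliminate): ~P3, ~P4
Remaining disjuncts: P1, P2
Count = 4 - 2 = 2

2


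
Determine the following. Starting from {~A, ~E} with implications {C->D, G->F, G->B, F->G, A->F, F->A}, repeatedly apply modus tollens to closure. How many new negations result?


Initial negated facts: {~A, ~E}
Apply modus tollens to closure:
  ~A and F->A  =>  ~F
  ~F and G->F  =>  ~G
Final negated: {~A, ~E, ~F, ~G}
New negations: {~F, ~G}
Count = 2

2


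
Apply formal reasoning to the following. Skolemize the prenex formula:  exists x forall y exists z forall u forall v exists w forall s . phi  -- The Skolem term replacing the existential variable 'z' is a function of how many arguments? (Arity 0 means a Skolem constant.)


Quantifier prefix: exists x forall y exists z forall u forall v exists w forall s
'z' is existentially quantified at position 3.
Universal variables preceding it: y
Skolem function arity = 1

1


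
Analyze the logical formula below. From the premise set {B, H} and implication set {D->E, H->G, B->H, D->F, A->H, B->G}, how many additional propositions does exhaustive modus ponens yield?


Initial facts: {B, H}
Apply modus ponens to closure:
  H and H->G  =>  G
Final known: {B, G, H}
New propositions: {G}
Count = 1

1


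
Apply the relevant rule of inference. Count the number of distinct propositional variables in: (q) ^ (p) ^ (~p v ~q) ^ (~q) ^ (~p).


Identify each variable that appears in the formula.
Variables found: p, q
Count = 2

2


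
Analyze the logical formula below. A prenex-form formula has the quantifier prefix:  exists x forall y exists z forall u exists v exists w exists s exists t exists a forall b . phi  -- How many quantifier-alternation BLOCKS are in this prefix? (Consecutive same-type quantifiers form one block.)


Quantifier-type sequence: E A E A E E E E E A  (A=forall, E=exists)
Group into maximal same-type runs:
  Ex1 | Ax1 | Ex1 | Ax1 | Ex5 | Ax1
Number of blocks = 6

6


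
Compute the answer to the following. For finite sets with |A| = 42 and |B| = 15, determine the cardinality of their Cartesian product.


The Cartesian product A x B contains all ordered pairs (a, b).
|A x B| = |A| * |B| = 42 * 15 = 630

630


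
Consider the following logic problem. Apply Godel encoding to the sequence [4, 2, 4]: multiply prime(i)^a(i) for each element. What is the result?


Encode each element as an exponent of the corresponding prime:
  2^4 = 16
  3^2 = 9
  5^4 = 625
Product = 16 * 9 * 625 = 90000

90000


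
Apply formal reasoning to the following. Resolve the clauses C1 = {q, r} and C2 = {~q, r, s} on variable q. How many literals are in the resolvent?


Remove q from C1 and ~q from C2.
C1 remainder: {r}
C2 remainder: {r, s}
Union (resolvent): {r, s}
Resolvent has 2 literal(s).

2


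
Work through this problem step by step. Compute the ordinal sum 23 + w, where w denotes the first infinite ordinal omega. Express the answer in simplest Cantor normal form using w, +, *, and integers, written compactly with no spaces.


Compute 23 + w.
Ordinal + is associative but NOT commutative; for finite n>0, n + w = w but w + n stays w+n.
Any finite left addend is absorbed by w on the right: 23 + w = w.
Result = w

w


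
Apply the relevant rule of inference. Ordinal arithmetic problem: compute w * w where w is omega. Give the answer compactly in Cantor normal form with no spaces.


Compute w * w.
Ordinal * is associative and left-distributive over +, but NOT commutative; for finite n>1, n*w = w but w*n stays w*n.
w * w = w^2 by definition.
Result = w^2

w^2


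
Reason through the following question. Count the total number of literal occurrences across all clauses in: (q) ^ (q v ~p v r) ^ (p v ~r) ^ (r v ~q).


Counting literals in each clause:
Clause 1: 1 literal(s)
Clause 2: 3 literal(s)
Clause 3: 2 literal(s)
Clause 4: 2 literal(s)
Total = 8

8


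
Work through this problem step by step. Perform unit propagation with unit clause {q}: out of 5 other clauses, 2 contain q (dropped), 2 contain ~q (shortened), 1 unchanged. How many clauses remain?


Satisfied (removed): 2
Shortened (remain): 2
Unchanged (remain): 1
Remaining = 2 + 1 = 3

3


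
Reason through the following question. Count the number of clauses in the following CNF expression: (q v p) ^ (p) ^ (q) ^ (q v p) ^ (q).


A CNF formula is a conjunction of clauses.
Clauses are separated by ^.
Counting the conjuncts: 5 clauses.

5


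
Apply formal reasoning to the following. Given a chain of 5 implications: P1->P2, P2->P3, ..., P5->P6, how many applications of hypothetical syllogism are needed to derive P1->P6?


With 5 implications in a chain connecting 6 propositions:
P1->P2, P2->P3, ..., P5->P6
Steps needed = (number of implications) - 1 = 5 - 1 = 4

4


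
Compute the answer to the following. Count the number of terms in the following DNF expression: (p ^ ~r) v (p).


A DNF formula is a disjunction of terms (conjunctions).
Terms are separated by v.
Counting the disjuncts: 2 terms.

2
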